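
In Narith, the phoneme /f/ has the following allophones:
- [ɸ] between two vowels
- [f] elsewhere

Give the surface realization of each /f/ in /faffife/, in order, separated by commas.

[f], [f], [f], [ɸ]

Occurrence 1 (position 1): no conditioning environment matches → elsewhere allophone [f].
Occurrence 2 (position 3): no conditioning environment matches → elsewhere allophone [f].
Occurrence 3 (position 4): no conditioning environment matches → elsewhere allophone [f].
Occurrence 4 (position 6): between two vowels → [ɸ].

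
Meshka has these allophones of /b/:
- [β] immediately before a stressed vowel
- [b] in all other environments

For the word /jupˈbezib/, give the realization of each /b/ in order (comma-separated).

Occurrence 1 (position 4): immediately before a stressed vowel → [β].
Occurrence 2 (position 8): no conditioning environment matches → elsewhere allophone [b].

[β], [b]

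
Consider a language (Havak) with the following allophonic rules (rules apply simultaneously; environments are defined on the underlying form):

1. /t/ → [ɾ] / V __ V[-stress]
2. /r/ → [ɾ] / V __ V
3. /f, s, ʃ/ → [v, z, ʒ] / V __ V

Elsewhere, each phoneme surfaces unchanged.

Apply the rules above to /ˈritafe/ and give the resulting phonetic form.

/r/ — word-initial; rule 2 does not apply here → [r].
/i/ (between /r/ and /t/): no rule targets it → [i].
/t/ (between /i/ and /a/) occurs between a vowel and a following unstressed vowel → [ɾ] by rule 1.
/a/ (between /t/ and /f/): no rule targets it → [a].
/f/ (between /a/ and /e/) occurs between two vowels → [v] by rule 3.
/e/ (word-final) is unaffected → [e].

[ˈriɾave]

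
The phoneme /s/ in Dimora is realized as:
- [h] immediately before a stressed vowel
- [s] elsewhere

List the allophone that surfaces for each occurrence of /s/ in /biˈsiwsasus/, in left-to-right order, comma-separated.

[h], [s], [s], [s]

Occurrence 1 (position 3): immediately before a stressed vowel → [h].
Occurrence 2 (position 6): no conditioning environment matches → elsewhere allophone [s].
Occurrence 3 (position 8): no conditioning environment matches → elsewhere allophone [s].
Occurrence 4 (position 10): no conditioning environment matches → elsewhere allophone [s].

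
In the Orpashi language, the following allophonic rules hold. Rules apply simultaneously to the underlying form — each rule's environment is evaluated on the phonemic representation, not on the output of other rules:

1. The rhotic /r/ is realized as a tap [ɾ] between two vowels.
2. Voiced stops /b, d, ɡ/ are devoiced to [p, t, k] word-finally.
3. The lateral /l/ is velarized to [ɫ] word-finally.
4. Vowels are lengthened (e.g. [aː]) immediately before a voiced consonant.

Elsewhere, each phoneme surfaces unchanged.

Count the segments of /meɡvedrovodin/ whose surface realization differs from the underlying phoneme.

Segments that undergo a rule: /e/ → [eː] (rule 4); /e/ → [eː] (rule 4); /o/ → [oː] (rule 4); /o/ → [oː] (rule 4); /i/ → [iː] (rule 4).
All other segments surface unchanged.

5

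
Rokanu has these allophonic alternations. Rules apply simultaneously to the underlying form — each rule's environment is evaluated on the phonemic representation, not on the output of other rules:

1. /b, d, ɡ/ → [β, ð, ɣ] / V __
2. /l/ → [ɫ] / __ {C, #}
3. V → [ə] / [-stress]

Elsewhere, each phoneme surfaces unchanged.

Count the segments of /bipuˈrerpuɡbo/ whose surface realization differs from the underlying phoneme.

5

Segments that undergo a rule: /i/ → [ə] (rule 3); /u/ → [ə] (rule 3); /u/ → [ə] (rule 3); /ɡ/ → [ɣ] (rule 1); /o/ → [ə] (rule 3).
All other segments surface unchanged.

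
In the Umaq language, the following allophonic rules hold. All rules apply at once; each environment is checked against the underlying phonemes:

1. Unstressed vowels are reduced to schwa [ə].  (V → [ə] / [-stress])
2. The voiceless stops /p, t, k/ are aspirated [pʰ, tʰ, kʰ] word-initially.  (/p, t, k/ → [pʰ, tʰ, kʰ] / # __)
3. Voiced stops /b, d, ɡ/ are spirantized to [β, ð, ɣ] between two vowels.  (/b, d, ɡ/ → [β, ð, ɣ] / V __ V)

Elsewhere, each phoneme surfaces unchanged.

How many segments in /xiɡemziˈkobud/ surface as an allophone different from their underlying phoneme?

6

Segments that undergo a rule: /i/ → [ə] (rule 1); /ɡ/ → [ɣ] (rule 3); /e/ → [ə] (rule 1); /i/ → [ə] (rule 1); /b/ → [β] (rule 3); /u/ → [ə] (rule 1).
All other segments surface unchanged.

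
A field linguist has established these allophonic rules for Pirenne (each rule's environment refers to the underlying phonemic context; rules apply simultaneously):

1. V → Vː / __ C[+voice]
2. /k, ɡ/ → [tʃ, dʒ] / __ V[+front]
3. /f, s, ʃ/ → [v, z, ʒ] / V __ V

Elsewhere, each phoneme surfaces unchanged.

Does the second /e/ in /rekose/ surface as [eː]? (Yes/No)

/e/ (word-final) is in the target of rule 1 but the environment (before a voiced consonant) is not met → [e].
The actual realization is [e], not [eː].

No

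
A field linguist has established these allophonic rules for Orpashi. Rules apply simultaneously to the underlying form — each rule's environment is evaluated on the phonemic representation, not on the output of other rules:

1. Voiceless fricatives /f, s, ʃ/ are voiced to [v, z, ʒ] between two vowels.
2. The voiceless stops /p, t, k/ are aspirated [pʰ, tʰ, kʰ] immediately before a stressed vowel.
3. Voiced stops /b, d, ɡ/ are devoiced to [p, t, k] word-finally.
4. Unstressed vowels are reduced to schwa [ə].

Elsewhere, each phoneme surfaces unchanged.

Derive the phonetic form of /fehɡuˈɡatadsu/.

/f/ — word-initial; rule 1 does not apply here → [f].
/e/ (between /f/ and /h/): in an unstressed syllable, so rule 4 applies → [ə].
/h/ (between /e/ and /ɡ/) is unaffected → [h].
/ɡ/ (between /h/ and /u/): rule 3 targets it, but not word-finally → unchanged [ɡ].
/u/ meets the environment for rule 4 (in an unstressed syllable) → [ə].
/ɡ/ (between /u/ and /a/): rule 3 targets it, but not word-finally → unchanged [ɡ].
/a/ (between /ɡ/ and /t/): rule 4 targets it, but not in an unstressed syllable → unchanged [a].
/t/ (between /a/ and /a/): rule 2 targets it, but not immediately before a stressed vowel → unchanged [t].
/a/ (between /t/ and /d/) occurs in an unstressed syllable → [ə] by rule 4.
/d/ — between /a/ and /s/; rule 3 does not apply here → [d].
/s/ (between /d/ and /u/) fails the environment for rule 1, so it stays [s].
Rule 4 applies to /u/ (word-final: in an unstressed syllable) → [ə].

[fəhɡəˈɡatədsə]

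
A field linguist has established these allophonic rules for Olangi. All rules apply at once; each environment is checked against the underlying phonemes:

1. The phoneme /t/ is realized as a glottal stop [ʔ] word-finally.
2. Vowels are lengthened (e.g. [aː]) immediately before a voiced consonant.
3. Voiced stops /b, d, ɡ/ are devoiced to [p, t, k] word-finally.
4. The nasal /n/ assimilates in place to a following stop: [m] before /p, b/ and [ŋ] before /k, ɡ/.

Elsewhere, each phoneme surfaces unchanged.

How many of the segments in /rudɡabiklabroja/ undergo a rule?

4

Segments that undergo a rule: /u/ → [uː] (rule 2); /a/ → [aː] (rule 2); /a/ → [aː] (rule 2); /o/ → [oː] (rule 2).
All other segments surface unchanged.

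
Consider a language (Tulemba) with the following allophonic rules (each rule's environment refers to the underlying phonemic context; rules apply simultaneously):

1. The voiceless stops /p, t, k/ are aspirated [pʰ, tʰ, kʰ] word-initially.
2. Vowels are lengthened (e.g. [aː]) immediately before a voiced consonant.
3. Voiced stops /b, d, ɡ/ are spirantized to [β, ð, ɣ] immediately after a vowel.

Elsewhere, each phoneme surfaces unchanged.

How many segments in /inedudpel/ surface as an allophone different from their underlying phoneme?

6

Segments that undergo a rule: /i/ → [iː] (rule 2); /e/ → [eː] (rule 2); /d/ → [ð] (rule 3); /u/ → [uː] (rule 2); /d/ → [ð] (rule 3); /e/ → [eː] (rule 2).
All other segments surface unchanged.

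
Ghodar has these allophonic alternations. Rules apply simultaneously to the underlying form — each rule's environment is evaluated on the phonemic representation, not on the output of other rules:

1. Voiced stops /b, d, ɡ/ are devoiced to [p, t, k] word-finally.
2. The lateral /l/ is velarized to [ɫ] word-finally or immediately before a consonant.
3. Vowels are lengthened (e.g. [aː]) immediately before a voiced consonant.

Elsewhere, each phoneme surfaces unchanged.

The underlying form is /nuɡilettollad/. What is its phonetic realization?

/n/ (word-initial) is unaffected → [n].
/u/ (between /n/ and /ɡ/) occurs before a voiced consonant → [uː] by rule 3.
/ɡ/ (between /u/ and /i/) fails the environment for rule 1, so it stays [ɡ].
Rule 3 applies to /i/ (between /ɡ/ and /l/: before a voiced consonant) → [iː].
/l/ (between /i/ and /e/): rule 2 targets it, but not word-finally or immediately before a consonant → unchanged [l].
/e/ (between /l/ and /t/): rule 3 targets it, but not before a voiced consonant → unchanged [e].
/t/ (between /e/ and /t/) is unaffected → [t].
/t/ (between /t/ and /o/): no rule targets it → [t].
/o/ (between /t/ and /l/) occurs before a voiced consonant → [oː] by rule 3.
Rule 2 applies to /l/ (between /o/ and /l/: word-finally or immediately before a consonant) → [ɫ].
/l/ — between /l/ and /a/; rule 2 does not apply here → [l].
Rule 3 applies to /a/ (between /l/ and /d/: before a voiced consonant) → [aː].
Rule 1 applies to /d/ (word-final: word-finally) → [t].

[nuːɡiːlettoːɫlaːt]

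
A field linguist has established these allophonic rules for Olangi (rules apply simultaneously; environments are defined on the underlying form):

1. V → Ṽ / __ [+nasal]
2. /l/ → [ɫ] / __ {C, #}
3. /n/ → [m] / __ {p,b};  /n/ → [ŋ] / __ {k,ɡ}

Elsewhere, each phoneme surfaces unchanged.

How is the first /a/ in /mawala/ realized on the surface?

/a/ (between /m/ and /w/) fails the environment for rule 1, so it stays [a].

[a]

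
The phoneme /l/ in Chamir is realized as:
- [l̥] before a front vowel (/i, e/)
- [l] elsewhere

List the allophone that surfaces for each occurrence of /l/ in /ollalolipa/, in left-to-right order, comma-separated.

Occurrence 1 (position 2): no conditioning environment matches → elsewhere allophone [l].
Occurrence 2 (position 3): no conditioning environment matches → elsewhere allophone [l].
Occurrence 3 (position 5): no conditioning environment matches → elsewhere allophone [l].
Occurrence 4 (position 7): before a front vowel (/i, e/) → [l̥].

[l], [l], [l], [l̥]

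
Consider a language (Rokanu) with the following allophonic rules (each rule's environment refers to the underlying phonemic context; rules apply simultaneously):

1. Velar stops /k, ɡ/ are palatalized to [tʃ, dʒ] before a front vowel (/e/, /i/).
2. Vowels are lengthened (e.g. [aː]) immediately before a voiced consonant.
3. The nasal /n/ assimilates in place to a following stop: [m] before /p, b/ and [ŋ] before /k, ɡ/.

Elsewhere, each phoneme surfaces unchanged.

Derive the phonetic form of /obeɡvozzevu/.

/o/ — word-initial, before a voiced consonant — surfaces as [oː] (rule 2).
/b/ stays [b].
/e/ meets the environment for rule 2 (before a voiced consonant) → [eː].
/ɡ/ (between /e/ and /v/) fails the environment for rule 1, so it stays [ɡ].
/v/ — not in any rule's target class → [v].
/o/ meets the environment for rule 2 (before a voiced consonant) → [oː].
/z/ — not in any rule's target class → [z].
/z/ (between /z/ and /e/): no rule targets it → [z].
Rule 2 applies to /e/ (between /z/ and /v/: before a voiced consonant) → [eː].
/v/ stays [v].
/u/ — word-final; rule 2 does not apply here → [u].

[oːbeːɡvoːzzeːvu]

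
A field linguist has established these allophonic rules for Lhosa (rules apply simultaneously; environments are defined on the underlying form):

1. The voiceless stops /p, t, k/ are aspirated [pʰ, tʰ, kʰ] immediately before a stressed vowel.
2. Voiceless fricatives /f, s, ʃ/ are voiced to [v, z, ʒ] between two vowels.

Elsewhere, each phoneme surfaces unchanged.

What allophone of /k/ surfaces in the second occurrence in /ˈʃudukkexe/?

[k]

/k/ (between /k/ and /e/) fails the environment for rule 1, so it stays [k].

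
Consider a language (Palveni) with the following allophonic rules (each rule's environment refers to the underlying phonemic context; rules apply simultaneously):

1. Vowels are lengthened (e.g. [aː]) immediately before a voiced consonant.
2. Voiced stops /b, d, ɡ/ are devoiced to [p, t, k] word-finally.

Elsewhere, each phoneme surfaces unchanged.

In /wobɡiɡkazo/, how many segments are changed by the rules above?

Segments that undergo a rule: /o/ → [oː] (rule 1); /i/ → [iː] (rule 1); /a/ → [aː] (rule 1).
All other segments surface unchanged.

3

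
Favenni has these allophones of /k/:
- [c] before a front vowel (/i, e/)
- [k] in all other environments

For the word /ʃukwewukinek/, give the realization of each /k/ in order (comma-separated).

Occurrence 1 (position 3): no conditioning environment matches → elsewhere allophone [k].
Occurrence 2 (position 8): before a front vowel (/i, e/) → [c].
Occurrence 3 (position 12): no conditioning environment matches → elsewhere allophone [k].

[k], [c], [k]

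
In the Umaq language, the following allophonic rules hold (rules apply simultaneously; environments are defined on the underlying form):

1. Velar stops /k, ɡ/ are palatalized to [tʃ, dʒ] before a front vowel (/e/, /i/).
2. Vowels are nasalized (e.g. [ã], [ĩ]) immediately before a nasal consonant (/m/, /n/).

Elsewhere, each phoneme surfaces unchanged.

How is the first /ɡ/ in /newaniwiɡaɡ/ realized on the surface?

[ɡ]

/ɡ/ (between /i/ and /a/): rule 1 targets it, but not before a front vowel → unchanged [ɡ].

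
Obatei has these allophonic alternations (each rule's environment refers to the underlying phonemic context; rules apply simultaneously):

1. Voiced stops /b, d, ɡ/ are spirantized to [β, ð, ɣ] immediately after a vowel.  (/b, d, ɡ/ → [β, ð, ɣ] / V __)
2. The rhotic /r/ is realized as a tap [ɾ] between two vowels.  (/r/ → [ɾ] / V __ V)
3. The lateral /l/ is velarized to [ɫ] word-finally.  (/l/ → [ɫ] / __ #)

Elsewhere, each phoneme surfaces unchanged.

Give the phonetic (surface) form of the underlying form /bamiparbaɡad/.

/b/ (word-initial): rule 1 targets it, but not immediately after a vowel → unchanged [b].
/a/ (between /b/ and /m/): no rule targets it → [a].
/m/ stays [m].
/i/ (between /m/ and /p/): no rule targets it → [i].
/p/ — not in any rule's target class → [p].
/a/ (between /p/ and /r/): no rule targets it → [a].
/r/ (between /a/ and /b/) is in the target of rule 2 but the environment (between two vowels) is not met → [r].
/b/ — between /r/ and /a/; rule 1 does not apply here → [b].
/a/ (between /b/ and /ɡ/) is unaffected → [a].
Rule 1 applies to /ɡ/ (between /a/ and /a/: immediately after a vowel) → [ɣ].
/a/ — not in any rule's target class → [a].
Rule 1 applies to /d/ (word-final: immediately after a vowel) → [ð].

[bamiparbaɣað]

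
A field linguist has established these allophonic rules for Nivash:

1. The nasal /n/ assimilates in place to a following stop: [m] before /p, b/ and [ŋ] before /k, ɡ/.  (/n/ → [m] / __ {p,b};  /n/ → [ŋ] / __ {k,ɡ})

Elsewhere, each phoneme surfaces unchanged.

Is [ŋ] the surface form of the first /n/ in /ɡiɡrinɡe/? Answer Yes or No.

Yes

/n/ (between /i/ and /ɡ/): before a labial or velar stop, so rule 1 applies → [ŋ].
The actual realization is [ŋ], which matches [ŋ].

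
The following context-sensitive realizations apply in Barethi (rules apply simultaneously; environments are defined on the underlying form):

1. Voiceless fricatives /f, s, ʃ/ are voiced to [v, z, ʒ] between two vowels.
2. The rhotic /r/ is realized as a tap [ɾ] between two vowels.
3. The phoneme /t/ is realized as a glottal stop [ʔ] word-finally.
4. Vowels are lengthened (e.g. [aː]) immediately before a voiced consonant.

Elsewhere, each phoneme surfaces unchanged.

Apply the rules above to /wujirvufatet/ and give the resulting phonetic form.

[wuːjiːrvuvateʔ]

/w/ stays [w].
/u/ (between /w/ and /j/): before a voiced consonant, so rule 4 applies → [uː].
/j/ (between /u/ and /i/) is unaffected → [j].
Rule 4 applies to /i/ (between /j/ and /r/: before a voiced consonant) → [iː].
/r/ — between /i/ and /v/; rule 2 does not apply here → [r].
/v/ (between /r/ and /u/) is unaffected → [v].
/u/ (between /v/ and /f/): rule 4 targets it, but not before a voiced consonant → unchanged [u].
/f/ (between /u/ and /a/) occurs between two vowels → [v] by rule 1.
/a/ (between /f/ and /t/) is in the target of rule 4 but the environment (before a voiced consonant) is not met → [a].
/t/ — between /a/ and /e/; rule 3 does not apply here → [t].
/e/ (between /t/ and /t/) is in the target of rule 4 but the environment (before a voiced consonant) is not met → [e].
/t/ — word-final, word-finally — surfaces as [ʔ] (rule 3).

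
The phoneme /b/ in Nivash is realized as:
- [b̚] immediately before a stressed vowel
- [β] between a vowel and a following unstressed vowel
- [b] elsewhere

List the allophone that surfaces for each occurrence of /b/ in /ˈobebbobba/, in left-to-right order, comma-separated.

Occurrence 1 (position 2): between a vowel and a following unstressed vowel → [β].
Occurrence 2 (position 4): no conditioning environment matches → elsewhere allophone [b].
Occurrence 3 (position 5): no conditioning environment matches → elsewhere allophone [b].
Occurrence 4 (position 7): no conditioning environment matches → elsewhere allophone [b].
Occurrence 5 (position 8): no conditioning environment matches → elsewhere allophone [b].

[β], [b], [b], [b], [b]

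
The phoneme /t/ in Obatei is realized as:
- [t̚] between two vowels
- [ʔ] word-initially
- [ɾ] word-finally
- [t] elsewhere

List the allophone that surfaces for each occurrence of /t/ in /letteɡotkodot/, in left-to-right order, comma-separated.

Occurrence 1 (position 3): no conditioning environment matches → elsewhere allophone [t].
Occurrence 2 (position 4): no conditioning environment matches → elsewhere allophone [t].
Occurrence 3 (position 8): no conditioning environment matches → elsewhere allophone [t].
Occurrence 4 (position 13): word-finally → [ɾ].

[t], [t], [t], [ɾ]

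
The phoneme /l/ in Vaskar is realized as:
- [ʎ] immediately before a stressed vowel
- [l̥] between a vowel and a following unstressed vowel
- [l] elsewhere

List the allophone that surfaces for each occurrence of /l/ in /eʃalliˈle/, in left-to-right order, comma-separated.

Occurrence 1 (position 4): no conditioning environment matches → elsewhere allophone [l].
Occurrence 2 (position 5): no conditioning environment matches → elsewhere allophone [l].
Occurrence 3 (position 7): immediately before a stressed vowel → [ʎ].

[l], [l], [ʎ]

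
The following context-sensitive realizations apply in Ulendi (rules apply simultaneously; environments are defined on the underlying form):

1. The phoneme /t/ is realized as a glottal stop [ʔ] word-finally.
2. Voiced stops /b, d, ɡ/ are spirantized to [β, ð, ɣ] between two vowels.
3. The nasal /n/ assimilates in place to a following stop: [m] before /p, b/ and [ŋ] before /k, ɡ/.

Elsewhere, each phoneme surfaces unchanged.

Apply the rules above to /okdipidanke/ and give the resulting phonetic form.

/o/ (word-initial): no rule targets it → [o].
/k/ — not in any rule's target class → [k].
/d/ (between /k/ and /i/): rule 2 targets it, but not between two vowels → unchanged [d].
/i/ — not in any rule's target class → [i].
/p/ (between /i/ and /i/): no rule targets it → [p].
/i/ — not in any rule's target class → [i].
/d/ meets the environment for rule 2 (between two vowels) → [ð].
/a/ stays [a].
/n/ (between /a/ and /k/): before a labial or velar stop, so rule 3 applies → [ŋ].
/k/ — not in any rule's target class → [k].
/e/ stays [e].

[okdipiðaŋke]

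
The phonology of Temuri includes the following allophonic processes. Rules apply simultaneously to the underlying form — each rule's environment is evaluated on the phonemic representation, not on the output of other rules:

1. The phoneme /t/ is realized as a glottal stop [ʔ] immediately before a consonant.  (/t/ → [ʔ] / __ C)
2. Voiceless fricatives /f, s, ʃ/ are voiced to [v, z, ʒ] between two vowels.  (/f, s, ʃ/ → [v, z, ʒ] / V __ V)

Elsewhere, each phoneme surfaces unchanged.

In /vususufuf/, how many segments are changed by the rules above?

Segments that undergo a rule: /s/ → [z] (rule 2); /s/ → [z] (rule 2); /f/ → [v] (rule 2).
All other segments surface unchanged.

3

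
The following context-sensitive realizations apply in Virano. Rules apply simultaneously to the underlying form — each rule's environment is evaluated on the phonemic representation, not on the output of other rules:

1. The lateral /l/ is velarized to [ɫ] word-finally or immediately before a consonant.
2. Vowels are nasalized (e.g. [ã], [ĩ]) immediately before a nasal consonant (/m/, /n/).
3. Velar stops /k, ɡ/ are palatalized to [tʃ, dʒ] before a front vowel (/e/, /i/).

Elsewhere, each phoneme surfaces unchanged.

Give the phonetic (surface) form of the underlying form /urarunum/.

[urarũnũm]

/u/ — word-initial; rule 2 does not apply here → [u].
/a/ (between /r/ and /r/): rule 2 targets it, but not before a nasal consonant → unchanged [a].
/u/ (between /r/ and /n/): before a nasal consonant, so rule 2 applies → [ũ].
/u/ — between /n/ and /m/, before a nasal consonant — surfaces as [ũ] (rule 2).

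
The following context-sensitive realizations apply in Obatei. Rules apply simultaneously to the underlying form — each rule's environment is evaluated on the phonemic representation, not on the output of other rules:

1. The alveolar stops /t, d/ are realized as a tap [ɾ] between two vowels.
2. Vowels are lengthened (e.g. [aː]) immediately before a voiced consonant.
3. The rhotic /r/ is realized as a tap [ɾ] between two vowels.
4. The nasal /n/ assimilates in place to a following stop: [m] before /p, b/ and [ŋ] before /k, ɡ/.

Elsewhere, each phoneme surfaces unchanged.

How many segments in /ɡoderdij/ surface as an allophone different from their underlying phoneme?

4

Segments that undergo a rule: /o/ → [oː] (rule 2); /d/ → [ɾ] (rule 1); /e/ → [eː] (rule 2); /i/ → [iː] (rule 2).
All other segments surface unchanged.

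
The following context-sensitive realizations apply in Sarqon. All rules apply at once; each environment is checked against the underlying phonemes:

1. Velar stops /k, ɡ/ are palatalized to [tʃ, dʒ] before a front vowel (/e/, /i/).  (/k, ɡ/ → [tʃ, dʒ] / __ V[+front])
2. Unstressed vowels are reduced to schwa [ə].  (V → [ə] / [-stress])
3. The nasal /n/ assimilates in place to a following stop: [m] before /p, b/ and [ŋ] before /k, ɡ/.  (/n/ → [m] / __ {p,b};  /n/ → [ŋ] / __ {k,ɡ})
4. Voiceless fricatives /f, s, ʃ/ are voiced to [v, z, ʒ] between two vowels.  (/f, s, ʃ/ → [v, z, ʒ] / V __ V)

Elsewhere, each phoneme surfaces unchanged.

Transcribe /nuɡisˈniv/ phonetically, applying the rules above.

/n/ — word-initial; rule 3 does not apply here → [n].
/u/ meets the environment for rule 2 (in an unstressed syllable) → [ə].
Rule 1 applies to /ɡ/ (between /u/ and /i/: before a front vowel) → [dʒ].
/i/ — between /ɡ/ and /s/, in an unstressed syllable — surfaces as [ə] (rule 2).
/s/ — between /i/ and /n/; rule 4 does not apply here → [s].
/n/ (between /s/ and /i/) fails the environment for rule 3, so it stays [n].
/i/ — between /n/ and /v/; rule 2 does not apply here → [i].
/v/ stays [v].

[nədʒəsˈniv]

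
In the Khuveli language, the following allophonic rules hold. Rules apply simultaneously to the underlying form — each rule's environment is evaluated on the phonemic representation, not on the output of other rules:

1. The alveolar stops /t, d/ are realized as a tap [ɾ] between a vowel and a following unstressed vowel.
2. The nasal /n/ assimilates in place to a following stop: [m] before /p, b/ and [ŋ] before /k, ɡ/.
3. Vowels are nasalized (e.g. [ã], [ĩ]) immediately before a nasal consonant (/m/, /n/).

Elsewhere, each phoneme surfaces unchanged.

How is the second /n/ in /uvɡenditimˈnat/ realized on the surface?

/n/ (between /m/ and /a/) is in the target of rule 2 but the environment (before a labial or velar stop) is not met → [n].

[n]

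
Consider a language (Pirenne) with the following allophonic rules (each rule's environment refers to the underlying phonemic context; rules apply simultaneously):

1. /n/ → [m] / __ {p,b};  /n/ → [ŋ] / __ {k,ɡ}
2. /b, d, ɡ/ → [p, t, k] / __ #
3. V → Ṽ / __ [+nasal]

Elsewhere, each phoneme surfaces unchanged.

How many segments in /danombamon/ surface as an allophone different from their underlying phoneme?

4

Segments that undergo a rule: /a/ → [ã] (rule 3); /o/ → [õ] (rule 3); /a/ → [ã] (rule 3); /o/ → [õ] (rule 3).
All other segments surface unchanged.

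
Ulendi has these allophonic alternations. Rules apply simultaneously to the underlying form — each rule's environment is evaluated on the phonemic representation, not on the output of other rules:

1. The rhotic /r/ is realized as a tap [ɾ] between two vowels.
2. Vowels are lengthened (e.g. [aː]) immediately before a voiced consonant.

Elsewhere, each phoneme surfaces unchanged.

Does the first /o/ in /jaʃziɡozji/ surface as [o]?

/o/ (between /ɡ/ and /z/): before a voiced consonant, so rule 2 applies → [oː].
The actual realization is [oː], not [o].

No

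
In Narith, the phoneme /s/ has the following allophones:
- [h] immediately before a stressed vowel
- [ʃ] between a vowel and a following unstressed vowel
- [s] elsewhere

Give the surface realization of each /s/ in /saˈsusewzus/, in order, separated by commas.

[s], [h], [ʃ], [s]

Occurrence 1 (position 1): no conditioning environment matches → elsewhere allophone [s].
Occurrence 2 (position 3): immediately before a stressed vowel → [h].
Occurrence 3 (position 5): between a vowel and a following unstressed vowel → [ʃ].
Occurrence 4 (position 10): no conditioning environment matches → elsewhere allophone [s].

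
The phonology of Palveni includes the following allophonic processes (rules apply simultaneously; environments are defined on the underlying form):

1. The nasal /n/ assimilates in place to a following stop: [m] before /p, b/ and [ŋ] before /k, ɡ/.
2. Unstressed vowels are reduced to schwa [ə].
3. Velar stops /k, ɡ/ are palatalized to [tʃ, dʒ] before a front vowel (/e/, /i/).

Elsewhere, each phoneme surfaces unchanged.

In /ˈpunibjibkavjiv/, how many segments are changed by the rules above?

Segments that undergo a rule: /i/ → [ə] (rule 2); /i/ → [ə] (rule 2); /a/ → [ə] (rule 2); /i/ → [ə] (rule 2).
All other segments surface unchanged.

4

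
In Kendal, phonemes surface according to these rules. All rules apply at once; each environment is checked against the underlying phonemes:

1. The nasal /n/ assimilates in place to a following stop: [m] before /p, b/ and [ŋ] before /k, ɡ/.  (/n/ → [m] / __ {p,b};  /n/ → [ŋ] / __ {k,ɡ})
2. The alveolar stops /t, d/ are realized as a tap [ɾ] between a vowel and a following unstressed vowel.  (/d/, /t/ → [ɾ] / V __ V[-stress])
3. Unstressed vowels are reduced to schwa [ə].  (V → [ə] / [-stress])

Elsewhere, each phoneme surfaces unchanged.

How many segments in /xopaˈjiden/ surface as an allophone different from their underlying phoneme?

4

Segments that undergo a rule: /o/ → [ə] (rule 3); /a/ → [ə] (rule 3); /d/ → [ɾ] (rule 2); /e/ → [ə] (rule 3).
All other segments surface unchanged.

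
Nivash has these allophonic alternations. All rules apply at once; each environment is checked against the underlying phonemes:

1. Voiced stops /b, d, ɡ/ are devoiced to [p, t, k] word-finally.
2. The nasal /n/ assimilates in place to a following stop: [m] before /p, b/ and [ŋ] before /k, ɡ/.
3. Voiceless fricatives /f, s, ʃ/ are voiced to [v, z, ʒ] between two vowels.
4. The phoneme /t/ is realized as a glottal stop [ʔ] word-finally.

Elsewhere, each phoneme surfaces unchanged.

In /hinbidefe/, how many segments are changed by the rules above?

Segments that undergo a rule: /n/ → [m] (rule 2); /f/ → [v] (rule 3).
All other segments surface unchanged.

2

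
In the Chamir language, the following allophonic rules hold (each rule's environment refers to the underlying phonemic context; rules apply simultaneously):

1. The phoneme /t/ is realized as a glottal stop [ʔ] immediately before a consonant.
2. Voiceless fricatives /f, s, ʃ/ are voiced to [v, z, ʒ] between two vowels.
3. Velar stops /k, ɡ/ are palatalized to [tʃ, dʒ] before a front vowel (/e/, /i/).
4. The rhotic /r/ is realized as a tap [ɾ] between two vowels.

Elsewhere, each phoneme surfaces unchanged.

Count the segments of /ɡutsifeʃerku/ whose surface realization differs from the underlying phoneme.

3

Segments that undergo a rule: /t/ → [ʔ] (rule 1); /f/ → [v] (rule 2); /ʃ/ → [ʒ] (rule 2).
All other segments surface unchanged.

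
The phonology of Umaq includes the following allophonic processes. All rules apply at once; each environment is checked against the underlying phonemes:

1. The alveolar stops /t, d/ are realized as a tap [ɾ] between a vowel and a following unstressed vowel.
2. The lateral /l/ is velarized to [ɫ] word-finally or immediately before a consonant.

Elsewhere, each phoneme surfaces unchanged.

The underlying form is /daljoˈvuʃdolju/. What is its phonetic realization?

[daɫjoˈvuʃdoɫju]

/d/ (word-initial) is in the target of rule 1 but the environment (between a vowel and a following unstressed vowel) is not met → [d].
/a/ — not in any rule's target class → [a].
/l/ (between /a/ and /j/): word-finally or immediately before a consonant, so rule 2 applies → [ɫ].
/j/ (between /l/ and /o/): no rule targets it → [j].
/o/ (between /j/ and /v/): no rule targets it → [o].
/v/ stays [v].
/u/ (between /v/ and /ʃ/) is unaffected → [u].
/ʃ/ (between /u/ and /d/) is unaffected → [ʃ].
/d/ (between /ʃ/ and /o/) fails the environment for rule 1, so it stays [d].
/o/ (between /d/ and /l/): no rule targets it → [o].
/l/ meets the environment for rule 2 (word-finally or immediately before a consonant) → [ɫ].
/j/ — not in any rule's target class → [j].
/u/ — not in any rule's target class → [u].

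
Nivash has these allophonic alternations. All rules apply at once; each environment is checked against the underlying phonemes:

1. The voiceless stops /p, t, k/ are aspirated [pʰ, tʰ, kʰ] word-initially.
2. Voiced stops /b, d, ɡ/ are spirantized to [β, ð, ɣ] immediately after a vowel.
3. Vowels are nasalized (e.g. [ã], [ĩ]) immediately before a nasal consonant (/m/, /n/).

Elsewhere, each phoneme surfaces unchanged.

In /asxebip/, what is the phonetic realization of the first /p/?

/p/ (word-final) is in the target of rule 1 but the environment (word-initially) is not met → [p].

[p]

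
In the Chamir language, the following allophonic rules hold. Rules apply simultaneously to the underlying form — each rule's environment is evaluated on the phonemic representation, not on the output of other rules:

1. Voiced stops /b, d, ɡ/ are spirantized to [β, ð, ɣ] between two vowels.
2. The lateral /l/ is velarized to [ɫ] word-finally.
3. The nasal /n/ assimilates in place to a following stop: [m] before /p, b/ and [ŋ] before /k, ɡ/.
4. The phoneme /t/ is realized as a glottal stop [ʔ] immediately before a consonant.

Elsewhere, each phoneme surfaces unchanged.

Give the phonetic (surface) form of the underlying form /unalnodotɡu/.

/u/ (word-initial): no rule targets it → [u].
/n/ (between /u/ and /a/): rule 3 targets it, but not before a labial or velar stop → unchanged [n].
/a/ (between /n/ and /l/) is unaffected → [a].
/l/ — between /a/ and /n/; rule 2 does not apply here → [l].
/n/ (between /l/ and /o/): rule 3 targets it, but not before a labial or velar stop → unchanged [n].
/o/ (between /n/ and /d/) is unaffected → [o].
/d/ meets the environment for rule 1 (between two vowels) → [ð].
/o/ stays [o].
Rule 4 applies to /t/ (between /o/ and /ɡ/: immediately before a consonant) → [ʔ].
/ɡ/ (between /t/ and /u/) fails the environment for rule 1, so it stays [ɡ].
/u/ (word-final): no rule targets it → [u].

[unalnoðoʔɡu]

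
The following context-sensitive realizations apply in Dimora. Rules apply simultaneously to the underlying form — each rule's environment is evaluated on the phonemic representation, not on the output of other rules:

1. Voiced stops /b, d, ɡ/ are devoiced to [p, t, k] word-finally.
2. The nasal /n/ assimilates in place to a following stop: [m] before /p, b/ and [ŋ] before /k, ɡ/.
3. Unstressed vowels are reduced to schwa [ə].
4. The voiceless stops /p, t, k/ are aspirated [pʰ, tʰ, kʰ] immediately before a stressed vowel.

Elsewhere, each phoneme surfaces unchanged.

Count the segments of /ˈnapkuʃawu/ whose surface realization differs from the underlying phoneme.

Segments that undergo a rule: /u/ → [ə] (rule 3); /a/ → [ə] (rule 3); /u/ → [ə] (rule 3).
All other segments surface unchanged.

3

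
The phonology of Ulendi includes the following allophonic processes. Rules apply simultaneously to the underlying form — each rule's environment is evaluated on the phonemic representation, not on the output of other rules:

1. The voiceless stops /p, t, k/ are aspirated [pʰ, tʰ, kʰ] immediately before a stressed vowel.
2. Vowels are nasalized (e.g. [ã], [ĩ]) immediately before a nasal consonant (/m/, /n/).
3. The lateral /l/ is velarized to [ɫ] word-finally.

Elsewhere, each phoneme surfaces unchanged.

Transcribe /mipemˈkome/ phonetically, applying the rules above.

/m/ (word-initial) is unaffected → [m].
/i/ (between /m/ and /p/) is in the target of rule 2 but the environment (before a nasal consonant) is not met → [i].
/p/ (between /i/ and /e/) fails the environment for rule 1, so it stays [p].
/e/ (between /p/ and /m/) occurs before a nasal consonant → [ẽ] by rule 2.
/m/ (between /e/ and /k/) is unaffected → [m].
Rule 1 applies to /k/ (between /m/ and /o/: immediately before a stressed vowel) → [kʰ].
/o/ meets the environment for rule 2 (before a nasal consonant) → [õ].
/m/ — not in any rule's target class → [m].
/e/ (word-final): rule 2 targets it, but not before a nasal consonant → unchanged [e].

[mipẽmˈkʰõme]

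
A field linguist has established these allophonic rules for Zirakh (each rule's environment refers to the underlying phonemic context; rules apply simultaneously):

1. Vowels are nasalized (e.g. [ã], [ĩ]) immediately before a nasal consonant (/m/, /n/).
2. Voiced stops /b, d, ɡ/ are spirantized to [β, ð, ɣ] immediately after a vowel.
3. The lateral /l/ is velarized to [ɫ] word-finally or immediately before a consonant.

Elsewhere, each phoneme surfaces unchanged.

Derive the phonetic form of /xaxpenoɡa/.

/x/ — not in any rule's target class → [x].
/a/ (between /x/ and /x/): rule 1 targets it, but not before a nasal consonant → unchanged [a].
/x/ — not in any rule's target class → [x].
/p/ (between /x/ and /e/): no rule targets it → [p].
/e/ meets the environment for rule 1 (before a nasal consonant) → [ẽ].
/n/ stays [n].
/o/ — between /n/ and /ɡ/; rule 1 does not apply here → [o].
/ɡ/ meets the environment for rule 2 (immediately after a vowel) → [ɣ].
/a/ (word-final): rule 1 targets it, but not before a nasal consonant → unchanged [a].

[xaxpẽnoɣa]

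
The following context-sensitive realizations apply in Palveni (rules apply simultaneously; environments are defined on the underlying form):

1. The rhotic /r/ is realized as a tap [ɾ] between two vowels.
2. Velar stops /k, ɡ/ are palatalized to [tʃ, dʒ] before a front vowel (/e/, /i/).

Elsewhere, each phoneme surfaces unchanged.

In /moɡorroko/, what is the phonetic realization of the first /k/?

/k/ — between /o/ and /o/; rule 2 does not apply here → [k].

[k]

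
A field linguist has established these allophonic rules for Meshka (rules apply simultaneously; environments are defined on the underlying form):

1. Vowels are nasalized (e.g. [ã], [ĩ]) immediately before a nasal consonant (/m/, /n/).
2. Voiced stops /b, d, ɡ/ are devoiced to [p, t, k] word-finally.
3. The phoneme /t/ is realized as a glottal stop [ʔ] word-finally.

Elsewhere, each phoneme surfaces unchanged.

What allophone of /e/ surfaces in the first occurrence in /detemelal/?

/e/ — between /d/ and /t/; rule 1 does not apply here → [e].

[e]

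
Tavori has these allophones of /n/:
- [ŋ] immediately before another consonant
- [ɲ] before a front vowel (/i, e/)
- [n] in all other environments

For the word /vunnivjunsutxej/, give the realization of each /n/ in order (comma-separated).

Occurrence 1 (position 3): immediately before another consonant → [ŋ].
Occurrence 2 (position 4): before a front vowel (/i, e/) → [ɲ].
Occurrence 3 (position 9): immediately before another consonant → [ŋ].

[ŋ], [ɲ], [ŋ]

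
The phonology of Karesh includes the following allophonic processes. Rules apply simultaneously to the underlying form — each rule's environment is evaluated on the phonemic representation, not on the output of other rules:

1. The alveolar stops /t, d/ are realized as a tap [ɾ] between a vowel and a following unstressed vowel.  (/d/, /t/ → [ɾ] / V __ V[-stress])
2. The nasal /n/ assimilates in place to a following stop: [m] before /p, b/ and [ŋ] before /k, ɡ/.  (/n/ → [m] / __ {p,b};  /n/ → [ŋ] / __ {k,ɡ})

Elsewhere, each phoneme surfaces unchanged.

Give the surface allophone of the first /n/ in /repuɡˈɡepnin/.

[n]

/n/ (between /p/ and /i/): rule 2 targets it, but not before a labial or velar stop → unchanged [n].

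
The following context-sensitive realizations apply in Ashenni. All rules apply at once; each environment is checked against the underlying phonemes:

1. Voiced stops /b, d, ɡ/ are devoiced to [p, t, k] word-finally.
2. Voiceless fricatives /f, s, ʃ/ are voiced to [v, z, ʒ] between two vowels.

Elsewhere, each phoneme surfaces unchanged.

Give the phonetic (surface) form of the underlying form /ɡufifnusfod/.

[ɡuvifnusfot]

/ɡ/ — word-initial; rule 1 does not apply here → [ɡ].
/f/ (between /u/ and /i/): between two vowels, so rule 2 applies → [v].
/f/ — between /i/ and /n/; rule 2 does not apply here → [f].
/s/ (between /u/ and /f/) is in the target of rule 2 but the environment (between two vowels) is not met → [s].
/f/ — between /s/ and /o/; rule 2 does not apply here → [f].
/d/ — word-final, word-finally — surfaces as [t] (rule 1).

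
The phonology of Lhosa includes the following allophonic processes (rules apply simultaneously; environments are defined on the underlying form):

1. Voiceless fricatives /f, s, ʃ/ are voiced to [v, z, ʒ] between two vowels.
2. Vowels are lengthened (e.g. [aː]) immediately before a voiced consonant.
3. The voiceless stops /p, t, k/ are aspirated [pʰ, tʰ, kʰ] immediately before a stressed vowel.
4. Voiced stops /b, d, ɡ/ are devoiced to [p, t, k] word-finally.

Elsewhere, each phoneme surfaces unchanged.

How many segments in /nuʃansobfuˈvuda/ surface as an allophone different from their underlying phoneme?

5

Segments that undergo a rule: /ʃ/ → [ʒ] (rule 1); /a/ → [aː] (rule 2); /o/ → [oː] (rule 2); /u/ → [uː] (rule 2); /u/ → [uː] (rule 2).
All other segments surface unchanged.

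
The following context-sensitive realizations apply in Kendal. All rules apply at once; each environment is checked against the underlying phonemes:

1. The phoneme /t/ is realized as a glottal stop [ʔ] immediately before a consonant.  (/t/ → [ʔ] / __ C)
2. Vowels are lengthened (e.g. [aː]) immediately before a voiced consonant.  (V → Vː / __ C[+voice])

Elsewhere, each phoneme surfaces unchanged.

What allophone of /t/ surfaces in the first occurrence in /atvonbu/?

[ʔ]

Rule 1 applies to /t/ (between /a/ and /v/: immediately before a consonant) → [ʔ].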